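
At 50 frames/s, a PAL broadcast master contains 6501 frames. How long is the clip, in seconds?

Running time = 6501 / (50) = 130.02 s.

130.02 seconds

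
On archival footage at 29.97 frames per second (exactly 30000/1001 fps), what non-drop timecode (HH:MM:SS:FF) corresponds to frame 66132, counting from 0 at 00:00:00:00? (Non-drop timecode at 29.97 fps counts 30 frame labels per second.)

00:36:44:12

66132 ÷ 30 = 2204 full seconds, remainder 12 frames.
2204 s = 0 h 36 min 44 s.
Timecode: 00:36:44:12.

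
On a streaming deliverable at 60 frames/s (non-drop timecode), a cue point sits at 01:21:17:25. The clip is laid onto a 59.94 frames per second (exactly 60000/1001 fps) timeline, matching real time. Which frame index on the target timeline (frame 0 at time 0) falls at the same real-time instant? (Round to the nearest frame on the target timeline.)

frame 292353

Source frame index: (1×3600 + 21×60 + 17) × 60 + 25 = 292645.
Real time: 292645 / (60) = 58529/12 s.
Target frame: (58529/12) × (60000/1001) = 292645000/1001 ≈ 292352.647 → 292353.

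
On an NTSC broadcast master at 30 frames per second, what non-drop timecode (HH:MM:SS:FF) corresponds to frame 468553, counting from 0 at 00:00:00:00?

468553 ÷ 30 = 15618 full seconds, remainder 13 frames.
15618 s = 4 h 20 min 18 s.
Timecode: 04:20:18:13.

04:20:18:13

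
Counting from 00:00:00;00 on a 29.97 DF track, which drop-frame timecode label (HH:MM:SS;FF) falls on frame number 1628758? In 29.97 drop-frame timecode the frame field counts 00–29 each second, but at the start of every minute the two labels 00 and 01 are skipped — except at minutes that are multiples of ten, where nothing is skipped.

Ten DF minutes hold 17982 frames, so frame 1628758 lies in block 90 (frames 1618380–1636361) with 10378 frames into that block.
The block's first minute is 1800 frames and the rest 1798 each; 10378 frames reaches minute 5, so 90 × 18 + 5 × 2 = 1630 labels have been skipped so far.
Adding those back, label number 1628758 + 1630 = 1630388 at 30 labels/s is 54346 s + 8 f = 15 h 5 min 46 s frame 8, i.e. 15:05:46;08.

15:05:46;08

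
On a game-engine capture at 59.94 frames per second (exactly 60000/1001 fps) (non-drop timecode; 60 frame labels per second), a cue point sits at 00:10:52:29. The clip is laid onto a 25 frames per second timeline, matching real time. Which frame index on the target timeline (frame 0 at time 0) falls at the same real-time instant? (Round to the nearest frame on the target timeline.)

Source frame index: (0×3600 + 10×60 + 52) × 60 + 29 = 39149.
Real time: 39149 / (60000/1001) = 39188149/60000 s.
Target frame: (39188149/60000) × (25) = 39188149/2400 ≈ 16328.395 → 16328.

frame 16328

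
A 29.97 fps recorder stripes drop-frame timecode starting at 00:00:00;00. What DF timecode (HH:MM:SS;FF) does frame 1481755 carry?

13:44:01;09

Each 10-minute DF block holds 10 × 60 × 30 − 9 × 2 = 17982 frames. 1481755 ÷ 17982 → 82 full blocks, remainder 7231.
Within the partial block the first minute is 1800 frames and each further minute 1798, so 4 further minute boundaries passed. Total skipped labels = 18 × 82 + 2 × 4 = 1484.
Non-drop label index = 1481755 + 1484 = 1483239; at 30 labels/s that is 13:44:01:09, i.e. DF 13:44:01;09.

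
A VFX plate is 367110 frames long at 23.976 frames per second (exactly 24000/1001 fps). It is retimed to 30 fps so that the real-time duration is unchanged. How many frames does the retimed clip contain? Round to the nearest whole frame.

459346 frames

Frames at target rate = 367110 × (30) / (24000/1001) = 36747711/80 ≈ 459346.388.
Nearest whole frame: 459346.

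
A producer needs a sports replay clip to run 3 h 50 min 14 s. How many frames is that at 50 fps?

3 h 50 min 14 s = 13814 s.
Frames = 13814 × 50 = 690700.

690700 frames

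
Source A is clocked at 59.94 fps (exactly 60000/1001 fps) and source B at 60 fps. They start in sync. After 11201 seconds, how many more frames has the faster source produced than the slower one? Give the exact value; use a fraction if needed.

A emits 60000/1001 × 11201 = 672060000/1001 frames; B emits 60 × 11201 = 672060.
Difference = 672060/1001 frames (≈ 671.3886); B is ahead of A.

672060/1001 frames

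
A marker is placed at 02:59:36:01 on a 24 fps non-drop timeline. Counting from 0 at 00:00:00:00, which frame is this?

258625

Total seconds to the label: (2 × 3600 + 59 × 60 + 36) = 10776.
Frame index = 10776 × 24 + 1 = 258625.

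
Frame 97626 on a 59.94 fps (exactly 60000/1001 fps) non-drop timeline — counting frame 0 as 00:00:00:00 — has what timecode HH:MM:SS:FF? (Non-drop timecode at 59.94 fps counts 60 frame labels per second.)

00:27:07:06

97626 ÷ 60 = 1627 full seconds, remainder 6 frames.
1627 s = 0 h 27 min 7 s.
Timecode: 00:27:07:06.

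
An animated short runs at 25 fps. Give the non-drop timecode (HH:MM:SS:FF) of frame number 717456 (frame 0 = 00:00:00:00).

717456 ÷ 25 = 28698 full seconds, remainder 6 frames.
28698 s = 7 h 58 min 18 s.
Timecode: 07:58:18:06.

07:58:18:06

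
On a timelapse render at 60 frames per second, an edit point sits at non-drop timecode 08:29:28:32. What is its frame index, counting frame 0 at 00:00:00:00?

Total seconds to the label: (8 × 3600 + 29 × 60 + 28) = 30568.
Frame index = 30568 × 60 + 32 = 1834112.

frame 1834112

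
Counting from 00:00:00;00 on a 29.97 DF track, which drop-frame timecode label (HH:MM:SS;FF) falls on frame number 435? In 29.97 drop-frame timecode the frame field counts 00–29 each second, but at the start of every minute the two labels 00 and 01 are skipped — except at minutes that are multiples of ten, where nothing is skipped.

Ten DF minutes hold 17982 frames, so frame 435 lies in block 0 (frames 0–17981) with 435 frames into that block.
The block's first minute is 1800 frames and the rest 1798 each; 435 frames reaches minute 0, so 0 × 18 + 0 × 2 = 0 labels have been skipped so far.
Adding those back, label number 435 + 0 = 435 at 30 labels/s is 14 s + 15 f = 0 h 0 min 14 s frame 15, i.e. 00:00:14;15.

00:00:14;15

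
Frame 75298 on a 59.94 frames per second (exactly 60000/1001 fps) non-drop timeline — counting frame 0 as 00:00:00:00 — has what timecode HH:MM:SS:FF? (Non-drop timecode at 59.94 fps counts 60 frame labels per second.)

00:20:54:58

75298 ÷ 60 = 1254 full seconds, remainder 58 frames.
1254 s = 0 h 20 min 54 s.
Timecode: 00:20:54:58.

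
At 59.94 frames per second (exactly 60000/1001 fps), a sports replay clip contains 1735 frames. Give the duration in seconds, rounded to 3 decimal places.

28.946 seconds

Running time = 1735 × 1001/60000 = 347347/12000 s ≈ 28.946 s.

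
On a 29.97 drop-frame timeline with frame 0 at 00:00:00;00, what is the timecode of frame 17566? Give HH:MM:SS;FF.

Ten DF minutes hold 17982 frames, so frame 17566 lies in block 0 (frames 0–17981) with 17566 frames into that block.
The block's first minute is 1800 frames and the rest 1798 each; 17566 frames reaches minute 9, so 0 × 18 + 9 × 2 = 18 labels have been skipped so far.
Adding those back, label number 17566 + 18 = 17584 at 30 labels/s is 586 s + 4 f = 0 h 9 min 46 s frame 4, i.e. 00:09:46;04.

00:09:46;04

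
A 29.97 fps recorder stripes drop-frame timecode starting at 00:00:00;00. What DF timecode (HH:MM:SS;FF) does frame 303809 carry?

02:48:57;03

Ten DF minutes hold 17982 frames, so frame 303809 lies in block 16 (frames 287712–305693) with 16097 frames into that block.
The block's first minute is 1800 frames and the rest 1798 each; 16097 frames reaches minute 8, so 16 × 18 + 8 × 2 = 304 labels have been skipped so far.
Adding those back, label number 303809 + 304 = 304113 at 30 labels/s is 10137 s + 3 f = 2 h 48 min 57 s frame 3, i.e. 02:48:57;03.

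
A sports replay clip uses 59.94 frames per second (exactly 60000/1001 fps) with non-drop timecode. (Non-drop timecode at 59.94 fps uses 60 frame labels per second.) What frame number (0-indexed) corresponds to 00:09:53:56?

Total seconds to the label: (0 × 3600 + 9 × 60 + 53) = 593.
Frame index = 593 × 60 + 56 = 35636.

35636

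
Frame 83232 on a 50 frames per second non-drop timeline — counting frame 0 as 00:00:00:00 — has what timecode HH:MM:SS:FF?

83232 ÷ 50 = 1664 full seconds, remainder 32 frames.
1664 s = 0 h 27 min 44 s.
Timecode: 00:27:44:32.

00:27:44:32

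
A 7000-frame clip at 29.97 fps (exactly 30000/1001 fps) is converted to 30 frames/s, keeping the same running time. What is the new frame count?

Target frames = source frames × (target rate / source rate) = 7000 × (30)/(30000/1001) = 7000 × 1001/1000 = 7007.

7007 frames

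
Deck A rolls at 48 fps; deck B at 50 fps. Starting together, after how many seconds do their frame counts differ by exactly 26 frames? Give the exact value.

13 seconds

The gap grows by |50 − 48| = 2 frames per second.
Time for a 26-frame gap: 26 ÷ (2) = 13 s.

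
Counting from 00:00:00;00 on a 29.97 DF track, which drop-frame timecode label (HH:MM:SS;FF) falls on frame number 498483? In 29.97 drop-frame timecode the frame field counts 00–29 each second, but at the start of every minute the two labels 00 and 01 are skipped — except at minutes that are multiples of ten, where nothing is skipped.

04:37:12;23

Ten DF minutes hold 17982 frames, so frame 498483 lies in block 27 (frames 485514–503495) with 12969 frames into that block.
The block's first minute is 1800 frames and the rest 1798 each; 12969 frames reaches minute 7, so 27 × 18 + 7 × 2 = 500 labels have been skipped so far.
Adding those back, label number 498483 + 500 = 498983 at 30 labels/s is 16632 s + 23 f = 4 h 37 min 12 s frame 23, i.e. 04:37:12;23.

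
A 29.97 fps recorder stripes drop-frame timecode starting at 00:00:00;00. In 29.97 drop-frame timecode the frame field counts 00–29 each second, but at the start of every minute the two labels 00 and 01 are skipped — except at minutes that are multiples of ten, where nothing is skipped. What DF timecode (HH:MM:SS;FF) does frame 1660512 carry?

Each 10-minute DF block holds 10 × 60 × 30 − 9 × 2 = 17982 frames. 1660512 ÷ 17982 → 92 full blocks, remainder 6168.
Within the partial block the first minute is 1800 frames and each further minute 1798, so 3 further minute boundaries passed. Total skipped labels = 18 × 92 + 2 × 3 = 1662.
Non-drop label index = 1660512 + 1662 = 1662174; at 30 labels/s that is 15:23:25:24, i.e. DF 15:23:25;24.

15:23:25;24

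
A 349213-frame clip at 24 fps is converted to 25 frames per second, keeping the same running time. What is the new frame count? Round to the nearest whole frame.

Frames at target rate = 349213 × (25) / (24) = 8730325/24 ≈ 363763.542.
Nearest whole frame: 363764.

363764 frames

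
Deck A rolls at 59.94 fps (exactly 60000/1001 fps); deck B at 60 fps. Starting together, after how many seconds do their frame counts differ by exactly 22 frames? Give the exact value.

The gap grows by |60 − 60000/1001| = 60/1001 frames per second.
Time for a 22-frame gap: 22 ÷ (60/1001) = 11011/30 s.

11011/30 seconds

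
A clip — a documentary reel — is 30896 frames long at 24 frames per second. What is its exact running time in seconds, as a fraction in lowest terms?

3862/3 seconds

Running time = 30896 ÷ (24) = 30896 × 1/24 = 3862/3 s.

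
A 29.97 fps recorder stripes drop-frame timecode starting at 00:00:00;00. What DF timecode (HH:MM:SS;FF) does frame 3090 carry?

00:01:43;02

Each 10-minute DF block holds 10 × 60 × 30 − 9 × 2 = 17982 frames. 3090 ÷ 17982 → 0 full blocks, remainder 3090.
Within the partial block the first minute is 1800 frames and each further minute 1798, so 1 further minute boundary passed. Total skipped labels = 18 × 0 + 2 × 1 = 2.
Non-drop label index = 3090 + 2 = 3092; at 30 labels/s that is 00:01:43:02, i.e. DF 00:01:43;02.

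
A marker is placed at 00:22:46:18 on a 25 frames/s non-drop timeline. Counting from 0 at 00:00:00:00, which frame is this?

Total seconds to the label: (0 × 3600 + 22 × 60 + 46) = 1366.
Frame index = 1366 × 25 + 18 = 34168.

frame 34168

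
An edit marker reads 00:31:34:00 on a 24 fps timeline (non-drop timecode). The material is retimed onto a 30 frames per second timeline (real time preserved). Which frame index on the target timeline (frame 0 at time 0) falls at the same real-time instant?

Source frame index: (0×3600 + 31×60 + 34) × 24 + 0 = 45456.
Real time: 45456 / (24) = 1894 s.
Target frame: (1894) × (30) = 56820.

frame 56820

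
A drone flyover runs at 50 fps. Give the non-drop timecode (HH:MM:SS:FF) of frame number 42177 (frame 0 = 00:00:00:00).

42177 ÷ 50 = 843 full seconds, remainder 27 frames.
843 s = 0 h 14 min 3 s.
Timecode: 00:14:03:27.

00:14:03:27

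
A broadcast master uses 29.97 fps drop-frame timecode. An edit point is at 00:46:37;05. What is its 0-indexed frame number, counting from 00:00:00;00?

As if non-drop at 30 labels/s: (0 × 3600 + 46 × 60 + 37) × 30 + 5 = 83915.
Minute boundaries passed: 46; those not divisible by 10: 46 − 4 = 42; dropped labels = 2 × 42 = 84.
Actual frame index = 83915 − 84 = 83831.

83831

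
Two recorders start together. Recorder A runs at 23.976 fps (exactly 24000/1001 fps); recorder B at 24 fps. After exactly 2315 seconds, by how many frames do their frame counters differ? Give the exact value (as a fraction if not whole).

55560/1001 frames

A emits 24000/1001 × 2315 = 55560000/1001 frames; B emits 24 × 2315 = 55560.
Difference = 55560/1001 frames (≈ 55.5045); B is ahead of A.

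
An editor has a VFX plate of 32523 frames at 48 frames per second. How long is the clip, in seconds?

677.5625 seconds

Running time = 32523 / (48) = 677.5625 s.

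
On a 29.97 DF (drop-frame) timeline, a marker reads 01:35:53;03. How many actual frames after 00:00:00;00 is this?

Complete 10-minute blocks: 9, each 17982 frames → 161838.
Remaining 5 whole minutes in the current block: 1800 + 4 × 1798 = 8992 frames.
Within the current minute: 53 × 30 + 3 − 2 = 1591 (labels ;00/;01 skipped at this minute). Total = 161838 + 8992 + 1591 = 172421.

172421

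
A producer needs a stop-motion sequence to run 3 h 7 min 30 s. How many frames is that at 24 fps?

3 h 7 min 30 s = 11250 s.
Frames = 11250 × 24 = 270000.

270000 frames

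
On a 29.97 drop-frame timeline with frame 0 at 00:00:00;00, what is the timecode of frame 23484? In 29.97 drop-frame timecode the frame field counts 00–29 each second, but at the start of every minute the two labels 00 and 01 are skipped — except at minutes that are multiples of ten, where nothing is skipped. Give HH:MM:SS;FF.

Ten DF minutes hold 17982 frames, so frame 23484 lies in block 1 (frames 17982–35963) with 5502 frames into that block.
The block's first minute is 1800 frames and the rest 1798 each; 5502 frames reaches minute 3, so 1 × 18 + 3 × 2 = 24 labels have been skipped so far.
Adding those back, label number 23484 + 24 = 23508 at 30 labels/s is 783 s + 18 f = 0 h 13 min 3 s frame 18, i.e. 00:13:03;18.

00:13:03;18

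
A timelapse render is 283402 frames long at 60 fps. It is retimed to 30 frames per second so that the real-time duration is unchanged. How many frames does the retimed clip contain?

Target frames = source frames × (target rate / source rate) = 283402 × (30)/(60) = 283402 × 1/2 = 141701.

141701 frames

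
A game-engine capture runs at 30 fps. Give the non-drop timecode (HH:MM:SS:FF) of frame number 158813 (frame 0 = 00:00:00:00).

01:28:13:23

158813 ÷ 30 = 5293 full seconds, remainder 23 frames.
5293 s = 1 h 28 min 13 s.
Timecode: 01:28:13:23.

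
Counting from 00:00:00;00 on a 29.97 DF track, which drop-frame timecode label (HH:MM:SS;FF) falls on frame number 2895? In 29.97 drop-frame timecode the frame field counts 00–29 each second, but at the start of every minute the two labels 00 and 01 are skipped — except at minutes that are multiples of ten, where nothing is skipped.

00:01:36;17

Ten DF minutes hold 17982 frames, so frame 2895 lies in block 0 (frames 0–17981) with 2895 frames into that block.
The block's first minute is 1800 frames and the rest 1798 each; 2895 frames reaches minute 1, so 0 × 18 + 1 × 2 = 2 labels have been skipped so far.
Adding those back, label number 2895 + 2 = 2897 at 30 labels/s is 96 s + 17 f = 0 h 1 min 36 s frame 17, i.e. 00:01:36;17.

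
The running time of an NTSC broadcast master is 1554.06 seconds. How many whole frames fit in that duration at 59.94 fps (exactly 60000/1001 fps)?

Frames = 1554.06 × 60000/1001 = 93243600/1001 ≈ 93150.4496.
Complete frames: 93150.

93150 frames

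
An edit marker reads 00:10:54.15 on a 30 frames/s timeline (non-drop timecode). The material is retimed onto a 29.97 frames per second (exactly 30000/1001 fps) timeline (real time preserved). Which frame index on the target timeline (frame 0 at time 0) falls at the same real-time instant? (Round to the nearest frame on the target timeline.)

Source frame index: (0×3600 + 10×60 + 54) × 30 + 15 = 19635.
Real time: 19635 / (30) = 1309/2 s.
Target frame: (1309/2) × (30000/1001) = 255000/13 ≈ 19615.385 → 19615.

frame 19615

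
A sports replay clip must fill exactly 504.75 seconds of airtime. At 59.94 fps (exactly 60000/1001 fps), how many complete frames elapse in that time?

30254 frames

Frames = 504.75 × 60000/1001 = 30285000/1001 ≈ 30254.7453.
Complete frames: 30254.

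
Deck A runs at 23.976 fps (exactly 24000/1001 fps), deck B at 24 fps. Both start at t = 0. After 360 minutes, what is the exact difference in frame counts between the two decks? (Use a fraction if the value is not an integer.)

518400/1001 frames

360 min = 21600 s.
A emits 24000/1001 × 21600 = 518400000/1001 frames; B emits 24 × 21600 = 518400.
Difference = 518400/1001 frames (≈ 517.8821); B is ahead of A.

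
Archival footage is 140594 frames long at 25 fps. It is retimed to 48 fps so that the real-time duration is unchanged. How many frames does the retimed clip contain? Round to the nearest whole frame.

Frames at target rate = 140594 × (48) / (25) = 6748512/25 ≈ 269940.480.
Nearest whole frame: 269940.

269940 frames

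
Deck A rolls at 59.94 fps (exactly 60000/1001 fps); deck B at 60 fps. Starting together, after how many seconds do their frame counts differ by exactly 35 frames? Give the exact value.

The gap grows by |60 − 60000/1001| = 60/1001 frames per second.
Time for a 35-frame gap: 35 ÷ (60/1001) = 7007/12 s.

7007/12 seconds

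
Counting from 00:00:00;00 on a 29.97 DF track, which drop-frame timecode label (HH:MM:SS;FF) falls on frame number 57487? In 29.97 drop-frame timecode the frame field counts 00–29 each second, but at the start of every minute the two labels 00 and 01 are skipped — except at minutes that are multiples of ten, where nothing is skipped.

00:31:58;03

Each 10-minute DF block holds 10 × 60 × 30 − 9 × 2 = 17982 frames. 57487 ÷ 17982 → 3 full blocks, remainder 3541.
Within the partial block the first minute is 1800 frames and each further minute 1798, so 1 further minute boundary passed. Total skipped labels = 18 × 3 + 2 × 1 = 56.
Non-drop label index = 57487 + 56 = 57543; at 30 labels/s that is 00:31:58:03, i.e. DF 00:31:58;03.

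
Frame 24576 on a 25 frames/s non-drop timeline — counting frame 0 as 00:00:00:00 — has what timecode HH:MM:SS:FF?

00:16:23:01

24576 ÷ 25 = 983 full seconds, remainder 1 frame.
983 s = 0 h 16 min 23 s.
Timecode: 00:16:23:01.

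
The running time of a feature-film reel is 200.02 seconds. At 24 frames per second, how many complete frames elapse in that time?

4800 frames

Frames = 200.02 × 24 = 120012/25 ≈ 4800.4800.
Complete frames: 4800.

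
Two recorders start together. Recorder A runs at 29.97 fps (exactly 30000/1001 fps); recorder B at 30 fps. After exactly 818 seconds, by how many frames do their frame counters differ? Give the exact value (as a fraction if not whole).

24540/1001 frames

A emits 30000/1001 × 818 = 24540000/1001 frames; B emits 30 × 818 = 24540.
Difference = 24540/1001 frames (≈ 24.5155); B is ahead of A.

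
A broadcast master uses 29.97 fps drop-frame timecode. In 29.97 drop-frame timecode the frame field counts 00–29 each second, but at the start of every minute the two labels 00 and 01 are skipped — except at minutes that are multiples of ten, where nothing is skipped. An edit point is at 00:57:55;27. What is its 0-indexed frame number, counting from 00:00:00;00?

104173

Complete 10-minute blocks: 5, each 17982 frames → 89910.
Remaining 7 whole minutes in the current block: 1800 + 6 × 1798 = 12588 frames.
Within the current minute: 55 × 30 + 27 − 2 = 1675 (labels ;00/;01 skipped at this minute). Total = 89910 + 12588 + 1675 = 104173.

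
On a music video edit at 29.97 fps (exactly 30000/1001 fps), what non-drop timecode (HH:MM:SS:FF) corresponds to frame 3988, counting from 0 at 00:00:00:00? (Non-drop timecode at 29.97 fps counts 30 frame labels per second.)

3988 ÷ 30 = 132 full seconds, remainder 28 frames.
132 s = 0 h 2 min 12 s.
Timecode: 00:02:12:28.

00:02:12:28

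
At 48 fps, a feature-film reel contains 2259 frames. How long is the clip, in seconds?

47.0625 seconds

Running time = 2259 / (48) = 47.0625 s.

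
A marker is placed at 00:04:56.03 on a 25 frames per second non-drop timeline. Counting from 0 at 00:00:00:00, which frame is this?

Total seconds to the label: (0 × 3600 + 4 × 60 + 56) = 296.
Frame index = 296 × 25 + 3 = 7403.

7403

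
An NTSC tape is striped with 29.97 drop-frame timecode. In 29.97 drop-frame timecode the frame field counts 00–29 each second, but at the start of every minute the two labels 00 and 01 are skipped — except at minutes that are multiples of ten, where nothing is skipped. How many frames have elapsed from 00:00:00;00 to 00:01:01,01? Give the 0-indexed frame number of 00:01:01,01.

1829

Complete 10-minute blocks: 0, each 17982 frames → 0.
Remaining 1 whole minute in the current block: 1800 + 0 × 1798 = 1800 frames.
Within the current minute: 1 × 30 + 1 − 2 = 29 (labels ;00/;01 skipped at this minute). Total = 0 + 1800 + 29 = 1829.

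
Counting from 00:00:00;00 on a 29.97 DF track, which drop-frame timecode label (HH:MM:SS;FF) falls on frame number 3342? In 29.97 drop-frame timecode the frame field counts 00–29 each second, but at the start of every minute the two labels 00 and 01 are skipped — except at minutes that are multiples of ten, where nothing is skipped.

00:01:51;14

Ten DF minutes hold 17982 frames, so frame 3342 lies in block 0 (frames 0–17981) with 3342 frames into that block.
The block's first minute is 1800 frames and the rest 1798 each; 3342 frames reaches minute 1, so 0 × 18 + 1 × 2 = 2 labels have been skipped so far.
Adding those back, label number 3342 + 2 = 3344 at 30 labels/s is 111 s + 14 f = 0 h 1 min 51 s frame 14, i.e. 00:01:51;14.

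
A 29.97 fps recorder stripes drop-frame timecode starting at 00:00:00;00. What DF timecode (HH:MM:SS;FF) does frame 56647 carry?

Each 10-minute DF block holds 10 × 60 × 30 − 9 × 2 = 17982 frames. 56647 ÷ 17982 → 3 full blocks, remainder 2701.
Within the partial block the first minute is 1800 frames and each further minute 1798, so 1 further minute boundary passed. Total skipped labels = 18 × 3 + 2 × 1 = 56.
Non-drop label index = 56647 + 56 = 56703; at 30 labels/s that is 00:31:30:03, i.e. DF 00:31:30;03.

00:31:30;03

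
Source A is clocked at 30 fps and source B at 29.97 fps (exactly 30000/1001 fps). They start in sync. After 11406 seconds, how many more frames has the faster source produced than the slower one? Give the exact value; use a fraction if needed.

342180/1001 frames

A emits 30 × 11406 = 342180 frames; B emits 30000/1001 × 11406 = 342180000/1001.
Difference = 342180/1001 frames (≈ 341.8382); B is behind A.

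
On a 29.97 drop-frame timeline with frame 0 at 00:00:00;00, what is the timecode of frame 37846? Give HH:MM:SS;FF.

00:21:02;24

Each 10-minute DF block holds 10 × 60 × 30 − 9 × 2 = 17982 frames. 37846 ÷ 17982 → 2 full blocks, remainder 1882.
Within the partial block the first minute is 1800 frames and each further minute 1798, so 1 further minute boundary passed. Total skipped labels = 18 × 2 + 2 × 1 = 38.
Non-drop label index = 37846 + 38 = 37884; at 30 labels/s that is 00:21:02:24, i.e. DF 00:21:02;24.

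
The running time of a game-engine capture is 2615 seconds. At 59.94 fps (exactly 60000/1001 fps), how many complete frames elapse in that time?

Frames = 2615 × 60000/1001 = 156900000/1001 ≈ 156743.2567.
Complete frames: 156743.

156743 frames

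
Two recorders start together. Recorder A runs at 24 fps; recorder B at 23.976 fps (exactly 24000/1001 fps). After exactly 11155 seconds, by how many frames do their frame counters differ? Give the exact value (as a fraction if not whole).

267720/1001 frames

A emits 24 × 11155 = 267720 frames; B emits 24000/1001 × 11155 = 267720000/1001.
Difference = 267720/1001 frames (≈ 267.4525); B is behind A.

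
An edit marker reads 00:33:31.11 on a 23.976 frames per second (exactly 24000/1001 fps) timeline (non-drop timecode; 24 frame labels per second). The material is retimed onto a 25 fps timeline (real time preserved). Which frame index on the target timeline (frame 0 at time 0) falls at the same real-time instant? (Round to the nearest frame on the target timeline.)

Source frame index: (0×3600 + 33×60 + 31) × 24 + 11 = 48275.
Real time: 48275 / (24000/1001) = 1932931/960 s.
Target frame: (1932931/960) × (25) = 9664655/192 ≈ 50336.745 → 50337.

frame 50337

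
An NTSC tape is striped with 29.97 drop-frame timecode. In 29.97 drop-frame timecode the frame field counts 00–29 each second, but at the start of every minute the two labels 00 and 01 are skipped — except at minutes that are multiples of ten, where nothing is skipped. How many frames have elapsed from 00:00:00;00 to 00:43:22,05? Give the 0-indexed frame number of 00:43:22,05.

77987

Complete 10-minute blocks: 4, each 17982 frames → 71928.
Remaining 3 whole minutes in the current block: 1800 + 2 × 1798 = 5396 frames.
Within the current minute: 22 × 30 + 5 − 2 = 663 (labels ;00/;01 skipped at this minute). Total = 71928 + 5396 + 663 = 77987.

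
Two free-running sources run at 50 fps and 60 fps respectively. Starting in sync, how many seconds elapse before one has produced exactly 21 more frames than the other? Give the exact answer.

2.1 seconds

The gap grows by |60 − 50| = 10 frames per second.
Time for a 21-frame gap: 21 ÷ (10) = 2.1 s.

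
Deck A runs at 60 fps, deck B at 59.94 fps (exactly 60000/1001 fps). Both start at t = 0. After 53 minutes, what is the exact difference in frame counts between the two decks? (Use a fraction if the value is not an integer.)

190800/1001 frames

53 min = 3180 s.
A emits 60 × 3180 = 190800 frames; B emits 60000/1001 × 3180 = 190800000/1001.
Difference = 190800/1001 frames (≈ 190.6094); B is behind A.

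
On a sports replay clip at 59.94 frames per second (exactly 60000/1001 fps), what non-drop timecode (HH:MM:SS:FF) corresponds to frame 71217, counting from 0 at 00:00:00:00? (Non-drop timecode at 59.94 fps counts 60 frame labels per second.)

71217 ÷ 60 = 1186 full seconds, remainder 57 frames.
1186 s = 0 h 19 min 46 s.
Timecode: 00:19:46:57.

00:19:46:57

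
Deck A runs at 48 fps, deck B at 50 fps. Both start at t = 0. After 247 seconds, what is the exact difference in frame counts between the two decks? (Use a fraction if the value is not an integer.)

494 frames

A emits 48 × 247 = 11856 frames; B emits 50 × 247 = 12350.
Difference = 494 frames; B is ahead of A.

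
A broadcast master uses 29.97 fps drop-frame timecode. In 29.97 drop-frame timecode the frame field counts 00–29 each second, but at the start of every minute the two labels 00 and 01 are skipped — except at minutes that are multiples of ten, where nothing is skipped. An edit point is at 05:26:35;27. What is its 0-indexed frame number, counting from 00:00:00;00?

As if non-drop at 30 labels/s: (5 × 3600 + 26 × 60 + 35) × 30 + 27 = 587877.
Minute boundaries passed: 326; those not divisible by 10: 326 − 32 = 294; dropped labels = 2 × 294 = 588.
Actual frame index = 587877 − 588 = 587289.

587289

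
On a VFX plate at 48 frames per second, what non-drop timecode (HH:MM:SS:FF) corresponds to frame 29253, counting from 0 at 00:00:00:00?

00:10:09:21

29253 ÷ 48 = 609 full seconds, remainder 21 frames.
609 s = 0 h 10 min 9 s.
Timecode: 00:10:09:21.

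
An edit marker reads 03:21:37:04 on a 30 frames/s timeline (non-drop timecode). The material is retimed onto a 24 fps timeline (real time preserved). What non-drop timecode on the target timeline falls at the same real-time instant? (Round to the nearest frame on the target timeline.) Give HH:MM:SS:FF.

Source frame index: (3×3600 + 21×60 + 37) × 30 + 4 = 362914.
Real time: 362914 / (30) = 181457/15 s.
Target frame: (181457/15) × (24) = 1451656/5 ≈ 290331.200 → 290331.
At 24 labels/s: frame 290331 → 03:21:37:03.

03:21:37:03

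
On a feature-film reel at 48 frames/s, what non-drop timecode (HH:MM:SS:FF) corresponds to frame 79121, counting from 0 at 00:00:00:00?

79121 ÷ 48 = 1648 full seconds, remainder 17 frames.
1648 s = 0 h 27 min 28 s.
Timecode: 00:27:28:17.

00:27:28:17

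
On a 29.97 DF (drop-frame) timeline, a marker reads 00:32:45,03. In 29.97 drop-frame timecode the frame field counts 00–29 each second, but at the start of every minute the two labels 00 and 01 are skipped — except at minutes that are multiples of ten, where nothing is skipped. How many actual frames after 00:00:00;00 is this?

As if non-drop at 30 labels/s: (0 × 3600 + 32 × 60 + 45) × 30 + 3 = 58953.
Minute boundaries passed: 32; those not divisible by 10: 32 − 3 = 29; dropped labels = 2 × 29 = 58.
Actual frame index = 58953 − 58 = 58895.

58895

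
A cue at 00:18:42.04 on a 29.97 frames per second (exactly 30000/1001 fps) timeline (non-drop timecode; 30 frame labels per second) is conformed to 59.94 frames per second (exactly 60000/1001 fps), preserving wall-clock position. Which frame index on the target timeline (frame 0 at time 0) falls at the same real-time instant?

Source frame index: (0×3600 + 18×60 + 42) × 30 + 4 = 33664.
Real time: 33664 / (30000/1001) = 2106104/1875 s.
Target frame: (2106104/1875) × (60000/1001) = 67328.

frame 67328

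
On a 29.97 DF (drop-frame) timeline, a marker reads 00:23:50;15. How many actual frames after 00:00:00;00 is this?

42873

Complete 10-minute blocks: 2, each 17982 frames → 35964.
Remaining 3 whole minutes in the current block: 1800 + 2 × 1798 = 5396 frames.
Within the current minute: 50 × 30 + 15 − 2 = 1513 (labels ;00/;01 skipped at this minute). Total = 35964 + 5396 + 1513 = 42873.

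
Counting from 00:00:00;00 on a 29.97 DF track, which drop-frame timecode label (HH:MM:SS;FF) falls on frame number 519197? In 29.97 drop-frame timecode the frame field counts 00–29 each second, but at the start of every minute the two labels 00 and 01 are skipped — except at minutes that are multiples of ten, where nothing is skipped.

Each 10-minute DF block holds 10 × 60 × 30 − 9 × 2 = 17982 frames. 519197 ÷ 17982 → 28 full blocks, remainder 15701.
Within the partial block the first minute is 1800 frames and each further minute 1798, so 8 further minute boundaries passed. Total skipped labels = 18 × 28 + 2 × 8 = 520.
Non-drop label index = 519197 + 520 = 519717; at 30 labels/s that is 04:48:43:27, i.e. DF 04:48:43;27.

04:48:43;27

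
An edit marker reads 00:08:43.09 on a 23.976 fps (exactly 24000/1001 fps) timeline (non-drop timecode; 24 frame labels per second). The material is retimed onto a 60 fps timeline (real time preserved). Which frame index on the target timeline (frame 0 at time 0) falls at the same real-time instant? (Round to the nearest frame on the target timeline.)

frame 31434

Source frame index: (0×3600 + 8×60 + 43) × 24 + 9 = 12561.
Real time: 12561 / (24000/1001) = 4191187/8000 s.
Target frame: (4191187/8000) × (60) = 12573561/400 ≈ 31433.903 → 31434.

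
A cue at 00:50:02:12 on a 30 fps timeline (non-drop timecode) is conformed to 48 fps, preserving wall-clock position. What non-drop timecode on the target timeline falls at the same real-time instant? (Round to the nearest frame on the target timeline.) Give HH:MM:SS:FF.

Source frame index: (0×3600 + 50×60 + 2) × 30 + 12 = 90072.
Real time: 90072 / (30) = 15012/5 s.
Target frame: (15012/5) × (48) = 720576/5 ≈ 144115.200 → 144115.
At 48 labels/s: frame 144115 → 00:50:02:19.

00:50:02:19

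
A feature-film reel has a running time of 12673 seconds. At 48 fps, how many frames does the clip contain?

608304 frames

Frames = 12673 × 48 = 608304.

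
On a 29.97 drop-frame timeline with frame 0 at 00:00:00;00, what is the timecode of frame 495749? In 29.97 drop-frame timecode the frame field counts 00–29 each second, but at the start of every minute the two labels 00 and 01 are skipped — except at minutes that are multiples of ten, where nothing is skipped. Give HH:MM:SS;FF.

04:35:41;15

Ten DF minutes hold 17982 frames, so frame 495749 lies in block 27 (frames 485514–503495) with 10235 frames into that block.
The block's first minute is 1800 frames and the rest 1798 each; 10235 frames reaches minute 5, so 27 × 18 + 5 × 2 = 496 labels have been skipped so far.
Adding those back, label number 495749 + 496 = 496245 at 30 labels/s is 16541 s + 15 f = 4 h 35 min 41 s frame 15, i.e. 04:35:41;15.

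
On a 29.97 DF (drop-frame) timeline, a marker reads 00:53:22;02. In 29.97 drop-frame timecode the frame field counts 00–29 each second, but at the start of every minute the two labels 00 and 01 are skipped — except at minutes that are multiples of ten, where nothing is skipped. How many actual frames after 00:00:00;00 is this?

95966

Complete 10-minute blocks: 5, each 17982 frames → 89910.
Remaining 3 whole minutes in the current block: 1800 + 2 × 1798 = 5396 frames.
Within the current minute: 22 × 30 + 2 − 2 = 660 (labels ;00/;01 skipped at this minute). Total = 89910 + 5396 + 660 = 95966.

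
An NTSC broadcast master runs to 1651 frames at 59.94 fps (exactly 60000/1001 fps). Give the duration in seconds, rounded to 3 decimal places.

27.544 seconds

Running time = 1651 × 1001/60000 = 1652651/60000 s ≈ 27.544 s.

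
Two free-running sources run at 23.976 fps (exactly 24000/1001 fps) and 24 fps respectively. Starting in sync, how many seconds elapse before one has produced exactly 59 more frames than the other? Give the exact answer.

59059/24 seconds

The gap grows by |24 − 24000/1001| = 24/1001 frames per second.
Time for a 59-frame gap: 59 ÷ (24/1001) = 59059/24 s.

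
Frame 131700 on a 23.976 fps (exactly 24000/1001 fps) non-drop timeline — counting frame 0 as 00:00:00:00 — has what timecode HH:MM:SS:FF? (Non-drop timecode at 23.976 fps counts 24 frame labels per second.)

131700 ÷ 24 = 5487 full seconds, remainder 12 frames.
5487 s = 1 h 31 min 27 s.
Timecode: 01:31:27:12.

01:31:27:12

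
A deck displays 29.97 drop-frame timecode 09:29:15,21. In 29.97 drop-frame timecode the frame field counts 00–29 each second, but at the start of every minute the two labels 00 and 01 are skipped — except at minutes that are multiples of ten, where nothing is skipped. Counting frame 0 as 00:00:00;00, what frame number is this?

1023645

As if non-drop at 30 labels/s: (9 × 3600 + 29 × 60 + 15) × 30 + 21 = 1024671.
Minute boundaries passed: 569; those not divisible by 10: 569 − 56 = 513; dropped labels = 2 × 513 = 1026.
Actual frame index = 1024671 − 1026 = 1023645.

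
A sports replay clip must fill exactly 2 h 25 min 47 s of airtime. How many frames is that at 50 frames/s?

437350 frames

2 h 25 min 47 s = 8747 s.
Frames = 8747 × 50 = 437350.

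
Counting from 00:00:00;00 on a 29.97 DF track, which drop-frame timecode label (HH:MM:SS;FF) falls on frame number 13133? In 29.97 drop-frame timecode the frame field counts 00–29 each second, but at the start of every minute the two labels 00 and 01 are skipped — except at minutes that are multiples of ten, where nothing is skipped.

Each 10-minute DF block holds 10 × 60 × 30 − 9 × 2 = 17982 frames. 13133 ÷ 17982 → 0 full blocks, remainder 13133.
Within the partial block the first minute is 1800 frames and each further minute 1798, so 7 further minute boundaries passed. Total skipped labels = 18 × 0 + 2 × 7 = 14.
Non-drop label index = 13133 + 14 = 13147; at 30 labels/s that is 00:07:18:07, i.e. DF 00:07:18;07.

00:07:18;07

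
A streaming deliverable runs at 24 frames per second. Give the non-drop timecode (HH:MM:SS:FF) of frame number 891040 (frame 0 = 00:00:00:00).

10:18:46:16

891040 ÷ 24 = 37126 full seconds, remainder 16 frames.
37126 s = 10 h 18 min 46 s.
Timecode: 10:18:46:16.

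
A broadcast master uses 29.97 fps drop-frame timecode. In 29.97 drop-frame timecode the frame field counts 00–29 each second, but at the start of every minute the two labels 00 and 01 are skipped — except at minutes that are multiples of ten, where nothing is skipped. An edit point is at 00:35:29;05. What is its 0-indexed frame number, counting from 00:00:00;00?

As if non-drop at 30 labels/s: (0 × 3600 + 35 × 60 + 29) × 30 + 5 = 63875.
Minute boundaries passed: 35; those not divisible by 10: 35 − 3 = 32; dropped labels = 2 × 32 = 64.
Actual frame index = 63875 − 64 = 63811.

63811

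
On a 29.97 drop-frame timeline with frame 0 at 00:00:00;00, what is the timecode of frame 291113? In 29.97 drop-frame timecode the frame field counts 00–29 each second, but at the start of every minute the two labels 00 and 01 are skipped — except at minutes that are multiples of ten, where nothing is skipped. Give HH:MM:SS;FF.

02:41:53;13

Each 10-minute DF block holds 10 × 60 × 30 − 9 × 2 = 17982 frames. 291113 ÷ 17982 → 16 full blocks, remainder 3401.
Within the partial block the first minute is 1800 frames and each further minute 1798, so 1 further minute boundary passed. Total skipped labels = 18 × 16 + 2 × 1 = 290.
Non-drop label index = 291113 + 290 = 291403; at 30 labels/s that is 02:41:53:13, i.e. DF 02:41:53;13.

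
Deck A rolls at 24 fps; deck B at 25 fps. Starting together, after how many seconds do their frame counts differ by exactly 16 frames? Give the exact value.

16 seconds

The gap grows by |25 − 24| = 1 frame per second.
Time for a 16-frame gap: 16 ÷ (1) = 16 s.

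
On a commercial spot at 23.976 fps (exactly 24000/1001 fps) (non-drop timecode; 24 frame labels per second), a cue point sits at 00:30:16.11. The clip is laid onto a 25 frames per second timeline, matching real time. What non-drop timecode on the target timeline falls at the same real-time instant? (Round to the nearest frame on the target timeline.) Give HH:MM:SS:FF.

Source frame index: (0×3600 + 30×60 + 16) × 24 + 11 = 43595.
Real time: 43595 / (24000/1001) = 8727719/4800 s.
Target frame: (8727719/4800) × (25) = 8727719/192 ≈ 45456.870 → 45457.
At 25 labels/s: frame 45457 → 00:30:18:07.

00:30:18:07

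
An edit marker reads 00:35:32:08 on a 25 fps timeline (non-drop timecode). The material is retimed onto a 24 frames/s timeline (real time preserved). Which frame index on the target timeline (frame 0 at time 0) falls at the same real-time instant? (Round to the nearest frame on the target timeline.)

frame 51176

Source frame index: (0×3600 + 35×60 + 32) × 25 + 8 = 53308.
Real time: 53308 / (25) = 53308/25 s.
Target frame: (53308/25) × (24) = 1279392/25 ≈ 51175.680 → 51176.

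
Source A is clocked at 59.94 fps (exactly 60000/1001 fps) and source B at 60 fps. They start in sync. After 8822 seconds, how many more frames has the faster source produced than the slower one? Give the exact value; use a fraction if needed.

A emits 60000/1001 × 8822 = 48120000/91 frames; B emits 60 × 8822 = 529320.
Difference = 48120/91 frames (≈ 528.7912); B is ahead of A.

48120/91 frames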